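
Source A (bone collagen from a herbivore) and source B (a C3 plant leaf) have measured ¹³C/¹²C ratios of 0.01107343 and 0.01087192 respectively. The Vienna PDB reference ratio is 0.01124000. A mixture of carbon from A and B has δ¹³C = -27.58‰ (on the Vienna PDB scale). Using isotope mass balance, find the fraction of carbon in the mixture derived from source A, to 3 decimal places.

δ_A = (0.01107343/0.01124000 − 1)×1000 = (0.985181 − 1)×1000 = -14.819‰
δ_B = (0.01087192/0.01124000 − 1)×1000 = (0.967253 − 1)×1000 = -32.747‰
f_A = (δ_mix − δ_B)/(δ_A − δ_B) = (-27.58 − (-32.747))/(-14.819 − (-32.747))
f_A = 5.167 / 17.928 = 0.2882

0.288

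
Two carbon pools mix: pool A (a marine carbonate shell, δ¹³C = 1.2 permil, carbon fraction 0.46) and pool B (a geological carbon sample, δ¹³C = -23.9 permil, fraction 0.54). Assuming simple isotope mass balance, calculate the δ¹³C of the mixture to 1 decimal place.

-12.4 permil

δ_mix = f_A·δ_A + f_B·δ_B
δ_mix = 0.46 × (1.2) + 0.54 × (-23.9)
δ_mix = 0.55 + -12.91 = -12.35 permil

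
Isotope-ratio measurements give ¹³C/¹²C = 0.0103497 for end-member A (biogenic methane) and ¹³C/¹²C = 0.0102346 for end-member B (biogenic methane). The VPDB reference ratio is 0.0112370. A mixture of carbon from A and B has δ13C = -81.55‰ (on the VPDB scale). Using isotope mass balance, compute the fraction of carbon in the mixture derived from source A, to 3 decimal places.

δ_A = (0.0103497/0.0112370 − 1)×1000 = (0.921038 − 1)×1000 = -78.962‰
δ_B = (0.0102346/0.0112370 − 1)×1000 = (0.910795 − 1)×1000 = -89.205‰
f_A = (δ_mix − δ_B)/(δ_A − δ_B) = (-81.55 − (-89.205))/(-78.962 − (-89.205))
f_A = 7.655 / 10.243 = 0.7474

0.747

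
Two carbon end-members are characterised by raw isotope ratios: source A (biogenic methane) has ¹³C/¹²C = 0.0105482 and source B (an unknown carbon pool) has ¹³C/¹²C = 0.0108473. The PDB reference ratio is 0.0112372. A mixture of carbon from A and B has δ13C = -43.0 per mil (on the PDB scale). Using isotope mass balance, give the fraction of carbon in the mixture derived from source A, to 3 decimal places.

0.312

δ_A = (0.0105482/0.0112372 − 1)×1000 = (0.938686 − 1)×1000 = -61.314 per mil
δ_B = (0.0108473/0.0112372 − 1)×1000 = (0.965303 − 1)×1000 = -34.697 per mil
f_A = (δ_mix − δ_B)/(δ_A − δ_B) = (-43.0 − (-34.697))/(-61.314 − (-34.697))
f_A = -8.303 / -26.617 = 0.3119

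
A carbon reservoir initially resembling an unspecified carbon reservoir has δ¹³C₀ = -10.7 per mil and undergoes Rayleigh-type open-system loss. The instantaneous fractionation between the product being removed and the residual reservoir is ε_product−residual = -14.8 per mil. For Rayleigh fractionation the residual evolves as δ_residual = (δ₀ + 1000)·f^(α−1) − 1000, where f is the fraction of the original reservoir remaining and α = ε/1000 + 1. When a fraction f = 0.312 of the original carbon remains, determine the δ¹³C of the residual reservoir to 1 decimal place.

Rayleigh residual: δ_res = (δ₀ + 1000)·f^(α−1) − 1000
α = ε/1000 + 1 = 0.98520, so α − 1 = -0.01480
f^(α−1) = 0.312^(-0.01480) = 1.017388
δ_res = (-10.7 + 1000) × 1.017388 − 1000 = 1006.502 − 1000 = 6.50 per mil

6.5 per mil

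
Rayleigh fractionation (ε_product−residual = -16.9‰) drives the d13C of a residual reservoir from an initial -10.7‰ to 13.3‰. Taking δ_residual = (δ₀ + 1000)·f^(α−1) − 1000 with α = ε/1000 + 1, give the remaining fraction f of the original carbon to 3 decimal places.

0.242

α − 1 = ε/1000 = -0.0169
(δ_res + 1000)/(δ₀ + 1000) = (13.3 + 1000)/(-10.7 + 1000) = 1013.3/989.3 = 1.024260
f = 1.024260^(1/-0.0169) = exp(ln(1.024260)/-0.0169) = exp(0.02397/-0.0169)
f = exp(-1.4183) = 0.2421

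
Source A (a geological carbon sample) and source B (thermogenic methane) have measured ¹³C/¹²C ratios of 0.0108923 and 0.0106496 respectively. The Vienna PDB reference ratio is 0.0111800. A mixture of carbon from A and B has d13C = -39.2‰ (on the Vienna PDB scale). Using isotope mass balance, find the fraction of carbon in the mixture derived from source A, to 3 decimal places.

δ_A = (0.0108923/0.0111800 − 1)×1000 = (0.974267 − 1)×1000 = -25.733‰
δ_B = (0.0106496/0.0111800 − 1)×1000 = (0.952558 − 1)×1000 = -47.442‰
f_A = (δ_mix − δ_B)/(δ_A − δ_B) = (-39.2 − (-47.442))/(-25.733 − (-47.442))
f_A = 8.242 / 21.708 = 0.3797

0.380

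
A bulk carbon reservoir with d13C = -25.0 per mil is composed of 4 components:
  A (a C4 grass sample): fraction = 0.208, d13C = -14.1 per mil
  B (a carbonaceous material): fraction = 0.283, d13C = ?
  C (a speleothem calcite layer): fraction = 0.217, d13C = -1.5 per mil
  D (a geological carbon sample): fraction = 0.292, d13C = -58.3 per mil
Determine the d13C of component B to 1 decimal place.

-16.7 per mil

Isotope mass balance: δ_bulk = Σ fᵢ·δᵢ.
-25.0 = 0.208×(-14.1) + 0.283×δ_B + 0.217×(-1.5) + 0.292×(-58.3)
0.283·δ_B = -25.0 − (-20.282) = -4.718
δ_B = -4.718 / 0.283 = -16.67 per mil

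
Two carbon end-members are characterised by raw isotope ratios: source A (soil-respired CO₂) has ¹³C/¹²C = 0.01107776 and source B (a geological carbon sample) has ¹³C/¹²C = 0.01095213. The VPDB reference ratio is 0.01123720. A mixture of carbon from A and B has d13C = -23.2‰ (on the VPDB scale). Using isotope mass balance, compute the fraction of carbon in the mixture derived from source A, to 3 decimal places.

δ_A = (0.01107776/0.01123720 − 1)×1000 = (0.985811 − 1)×1000 = -14.189‰
δ_B = (0.01095213/0.01123720 − 1)×1000 = (0.974632 − 1)×1000 = -25.368‰
f_A = (δ_mix − δ_B)/(δ_A − δ_B) = (-23.2 − (-25.368))/(-14.189 − (-25.368))
f_A = 2.168 / 11.180 = 0.1940

0.194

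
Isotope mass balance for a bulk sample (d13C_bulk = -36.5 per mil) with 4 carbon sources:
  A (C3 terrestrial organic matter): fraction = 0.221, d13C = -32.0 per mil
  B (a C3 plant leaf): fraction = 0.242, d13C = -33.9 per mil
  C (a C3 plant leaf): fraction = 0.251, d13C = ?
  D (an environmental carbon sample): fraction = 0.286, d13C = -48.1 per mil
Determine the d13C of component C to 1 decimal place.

-29.8 per mil

Isotope mass balance: δ_bulk = Σ fᵢ·δᵢ.
-36.5 = 0.221×(-32.0) + 0.242×(-33.9) + 0.251×δ_C + 0.286×(-48.1)
0.251·δ_C = -36.5 − (-29.032) = -7.468
δ_C = -7.468 / 0.251 = -29.75 per mil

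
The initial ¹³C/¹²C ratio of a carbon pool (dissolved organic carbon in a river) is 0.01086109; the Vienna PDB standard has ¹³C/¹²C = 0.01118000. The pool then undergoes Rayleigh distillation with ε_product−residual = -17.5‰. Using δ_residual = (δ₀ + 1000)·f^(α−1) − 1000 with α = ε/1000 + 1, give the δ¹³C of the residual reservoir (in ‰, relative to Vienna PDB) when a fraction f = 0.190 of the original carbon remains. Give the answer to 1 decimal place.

0.1‰

δ₀ = (0.01086109/0.01118000 − 1)×1000 = (0.971475 − 1)×1000 = -28.525‰
α − 1 = ε/1000 = -0.0175
f^(α−1) = 0.190^(-0.0175) = 1.029489
δ_res = (-28.525 + 1000) × 1.029489 − 1000 = 1000.123 − 1000 = 0.12‰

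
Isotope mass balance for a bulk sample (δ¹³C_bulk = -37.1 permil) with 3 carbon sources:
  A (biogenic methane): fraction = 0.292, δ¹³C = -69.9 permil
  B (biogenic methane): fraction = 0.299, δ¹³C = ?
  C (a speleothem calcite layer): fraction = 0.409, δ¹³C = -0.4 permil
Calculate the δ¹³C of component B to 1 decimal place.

Isotope mass balance: δ_bulk = Σ fᵢ·δᵢ.
-37.1 = 0.292×(-69.9) + 0.299×δ_B + 0.409×(-0.4)
0.299·δ_B = -37.1 − (-20.574) = -16.526
δ_B = -16.526 / 0.299 = -55.27 permil

-55.3 permil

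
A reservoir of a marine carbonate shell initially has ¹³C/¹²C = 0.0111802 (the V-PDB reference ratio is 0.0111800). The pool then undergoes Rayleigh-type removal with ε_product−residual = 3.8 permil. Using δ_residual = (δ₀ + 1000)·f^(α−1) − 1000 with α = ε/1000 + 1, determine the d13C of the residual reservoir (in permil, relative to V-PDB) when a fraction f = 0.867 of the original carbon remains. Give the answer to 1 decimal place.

-0.5 permil

δ₀ = (0.0111802/0.0111800 − 1)×1000 = (1.000018 − 1)×1000 = 0.018 permil
α − 1 = ε/1000 = 0.0038
f^(α−1) = 0.867^(0.0038) = 0.999458
δ_res = (0.018 + 1000) × 0.999458 − 1000 = 999.476 − 1000 = -0.52 permil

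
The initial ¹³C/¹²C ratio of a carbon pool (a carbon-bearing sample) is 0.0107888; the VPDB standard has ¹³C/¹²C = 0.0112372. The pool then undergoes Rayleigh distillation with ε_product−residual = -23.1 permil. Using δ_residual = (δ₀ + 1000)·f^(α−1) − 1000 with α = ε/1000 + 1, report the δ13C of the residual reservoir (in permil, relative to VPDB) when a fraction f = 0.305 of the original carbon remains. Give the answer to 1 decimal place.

δ₀ = (0.0107888/0.0112372 − 1)×1000 = (0.960097 − 1)×1000 = -39.903 permil
α − 1 = ε/1000 = -0.0231
f^(α−1) = 0.305^(-0.0231) = 1.027810
δ_res = (-39.903 + 1000) × 1.027810 − 1000 = 986.797 − 1000 = -13.20 permil

-13.2 permil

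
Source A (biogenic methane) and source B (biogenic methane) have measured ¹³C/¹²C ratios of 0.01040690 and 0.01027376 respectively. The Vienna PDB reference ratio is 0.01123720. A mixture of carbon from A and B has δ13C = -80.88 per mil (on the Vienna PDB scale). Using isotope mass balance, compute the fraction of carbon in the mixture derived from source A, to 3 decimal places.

δ_A = (0.01040690/0.01123720 − 1)×1000 = (0.926111 − 1)×1000 = -73.889 per mil
δ_B = (0.01027376/0.01123720 − 1)×1000 = (0.914263 − 1)×1000 = -85.737 per mil
f_A = (δ_mix − δ_B)/(δ_A − δ_B) = (-80.88 − (-85.737))/(-73.889 − (-85.737))
f_A = 4.857 / 11.848 = 0.4099

0.410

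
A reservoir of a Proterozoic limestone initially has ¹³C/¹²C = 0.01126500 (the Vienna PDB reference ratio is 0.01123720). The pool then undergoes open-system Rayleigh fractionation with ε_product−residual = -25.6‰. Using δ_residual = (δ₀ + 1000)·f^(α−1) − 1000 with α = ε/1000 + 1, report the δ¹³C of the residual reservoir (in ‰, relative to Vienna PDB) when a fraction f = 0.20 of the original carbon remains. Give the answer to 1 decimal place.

44.6‰

δ₀ = (0.01126500/0.01123720 − 1)×1000 = (1.002474 − 1)×1000 = 2.474‰
α − 1 = ε/1000 = -0.0256
f^(α−1) = 0.20^(-0.0256) = 1.042062
δ_res = (2.474 + 1000) × 1.042062 − 1000 = 1044.640 − 1000 = 44.64‰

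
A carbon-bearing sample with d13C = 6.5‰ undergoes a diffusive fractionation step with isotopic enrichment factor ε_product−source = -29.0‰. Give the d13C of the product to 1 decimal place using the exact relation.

-22.7‰

Exactly, δ_product = (δ_source + 1000)·(ε/1000 + 1) − 1000.
δ_product = (6.5 + 1000) × (-29.0/1000 + 1) − 1000
δ_product = -22.69‰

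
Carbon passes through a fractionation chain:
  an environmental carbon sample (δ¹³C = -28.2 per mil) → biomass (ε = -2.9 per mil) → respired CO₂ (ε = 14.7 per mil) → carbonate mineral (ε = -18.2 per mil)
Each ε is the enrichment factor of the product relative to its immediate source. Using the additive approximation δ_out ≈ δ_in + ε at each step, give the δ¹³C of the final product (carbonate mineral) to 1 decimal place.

-34.6 per mil

step 1: δ ≈ -28.2 + (-2.9) = -31.1 per mil
step 2: δ ≈ -31.1 + (14.7) = -16.4 per mil
step 3: δ ≈ -16.4 + (-18.2) = -34.6 per mil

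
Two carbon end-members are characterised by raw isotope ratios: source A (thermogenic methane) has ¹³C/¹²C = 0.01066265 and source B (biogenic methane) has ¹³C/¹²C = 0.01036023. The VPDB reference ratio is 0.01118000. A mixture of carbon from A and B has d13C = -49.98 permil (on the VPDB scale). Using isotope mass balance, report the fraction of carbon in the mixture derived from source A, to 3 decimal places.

δ_A = (0.01066265/0.01118000 − 1)×1000 = (0.953725 − 1)×1000 = -46.275 permil
δ_B = (0.01036023/0.01118000 − 1)×1000 = (0.926675 − 1)×1000 = -73.325 permil
f_A = (δ_mix − δ_B)/(δ_A − δ_B) = (-49.98 − (-73.325))/(-46.275 − (-73.325))
f_A = 23.345 / 27.050 = 0.8630

0.863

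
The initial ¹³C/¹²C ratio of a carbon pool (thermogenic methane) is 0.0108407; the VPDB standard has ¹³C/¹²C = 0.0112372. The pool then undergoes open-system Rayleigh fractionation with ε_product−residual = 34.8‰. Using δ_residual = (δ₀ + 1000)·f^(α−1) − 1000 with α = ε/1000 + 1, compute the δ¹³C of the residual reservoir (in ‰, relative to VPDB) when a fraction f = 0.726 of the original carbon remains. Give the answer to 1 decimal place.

δ₀ = (0.0108407/0.0112372 − 1)×1000 = (0.964715 − 1)×1000 = -35.285‰
α − 1 = ε/1000 = 0.0348
f^(α−1) = 0.726^(0.0348) = 0.988919
δ_res = (-35.285 + 1000) × 0.988919 − 1000 = 954.025 − 1000 = -45.97‰

-46.0‰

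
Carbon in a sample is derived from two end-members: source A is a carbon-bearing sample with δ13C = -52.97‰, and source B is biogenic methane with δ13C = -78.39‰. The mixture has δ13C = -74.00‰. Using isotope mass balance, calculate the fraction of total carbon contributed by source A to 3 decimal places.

0.173

δ_mix = f_A·δ_A + (1 − f_A)·δ_B  ⇒  f_A = (δ_mix − δ_B)/(δ_A − δ_B)
f_A = (-74.00 − (-78.39)) / (-52.97 − (-78.39))
f_A = 4.39 / 25.42 = 0.1727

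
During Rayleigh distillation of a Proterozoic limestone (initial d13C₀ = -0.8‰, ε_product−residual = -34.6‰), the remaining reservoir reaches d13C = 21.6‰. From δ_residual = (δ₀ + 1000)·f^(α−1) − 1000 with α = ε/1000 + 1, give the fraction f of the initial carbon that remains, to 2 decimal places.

0.53

α − 1 = ε/1000 = -0.0346
(δ_res + 1000)/(δ₀ + 1000) = (21.6 + 1000)/(-0.8 + 1000) = 1021.6/999.2 = 1.022418
f = 1.022418^(1/-0.0346) = exp(ln(1.022418)/-0.0346) = exp(0.02217/-0.0346)
f = exp(-0.6408) = 0.5269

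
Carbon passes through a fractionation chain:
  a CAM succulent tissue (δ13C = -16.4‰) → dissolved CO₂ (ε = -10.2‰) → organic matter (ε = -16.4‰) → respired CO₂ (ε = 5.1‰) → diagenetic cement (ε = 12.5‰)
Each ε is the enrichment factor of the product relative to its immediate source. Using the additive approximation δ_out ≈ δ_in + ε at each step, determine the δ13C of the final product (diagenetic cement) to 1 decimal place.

step 1: δ ≈ -16.4 + (-10.2) = -26.6‰
step 2: δ ≈ -26.6 + (-16.4) = -43.0‰
step 3: δ ≈ -43.0 + (5.1) = -37.9‰
step 4: δ ≈ -37.9 + (12.5) = -25.4‰

-25.4‰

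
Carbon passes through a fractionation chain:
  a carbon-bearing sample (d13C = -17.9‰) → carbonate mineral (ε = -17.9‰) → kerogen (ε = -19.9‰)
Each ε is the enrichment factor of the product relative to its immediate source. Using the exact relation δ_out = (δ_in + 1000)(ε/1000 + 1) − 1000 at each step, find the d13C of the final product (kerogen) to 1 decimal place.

step 1: δ = (-17.90 + 1000)·(-17.9/1000 + 1) − 1000 = -35.48‰
step 2: δ = (-35.48 + 1000)·(-19.9/1000 + 1) − 1000 = -54.67‰

-54.7‰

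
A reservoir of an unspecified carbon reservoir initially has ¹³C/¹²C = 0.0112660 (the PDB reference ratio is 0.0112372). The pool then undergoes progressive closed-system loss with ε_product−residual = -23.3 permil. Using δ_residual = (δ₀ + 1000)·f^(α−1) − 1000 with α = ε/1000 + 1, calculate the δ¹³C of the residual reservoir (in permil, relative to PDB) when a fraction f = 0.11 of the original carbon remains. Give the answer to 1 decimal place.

55.5 permil

δ₀ = (0.0112660/0.0112372 − 1)×1000 = (1.002563 − 1)×1000 = 2.563 permil
α − 1 = ε/1000 = -0.0233
f^(α−1) = 0.11^(-0.0233) = 1.052775
δ_res = (2.563 + 1000) × 1.052775 − 1000 = 1055.473 − 1000 = 55.47 permil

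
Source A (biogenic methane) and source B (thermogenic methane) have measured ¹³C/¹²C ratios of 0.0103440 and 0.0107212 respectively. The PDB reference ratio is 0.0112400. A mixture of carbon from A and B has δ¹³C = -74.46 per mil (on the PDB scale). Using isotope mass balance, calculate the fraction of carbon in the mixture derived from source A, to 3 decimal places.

0.843

δ_A = (0.0103440/0.0112400 − 1)×1000 = (0.920285 − 1)×1000 = -79.715 per mil
δ_B = (0.0107212/0.0112400 − 1)×1000 = (0.953843 − 1)×1000 = -46.157 per mil
f_A = (δ_mix − δ_B)/(δ_A − δ_B) = (-74.46 − (-46.157))/(-79.715 − (-46.157))
f_A = -28.303 / -33.559 = 0.8434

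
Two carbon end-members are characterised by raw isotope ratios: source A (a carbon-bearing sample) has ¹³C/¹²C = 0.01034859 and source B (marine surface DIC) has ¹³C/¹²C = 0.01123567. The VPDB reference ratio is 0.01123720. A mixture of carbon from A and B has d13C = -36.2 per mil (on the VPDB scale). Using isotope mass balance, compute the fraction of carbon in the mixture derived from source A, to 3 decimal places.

δ_A = (0.01034859/0.01123720 − 1)×1000 = (0.920922 − 1)×1000 = -79.078 per mil
δ_B = (0.01123567/0.01123720 − 1)×1000 = (0.999864 − 1)×1000 = -0.136 per mil
f_A = (δ_mix − δ_B)/(δ_A − δ_B) = (-36.2 − (-0.136))/(-79.078 − (-0.136))
f_A = -36.064 / -78.941 = 0.4568

0.457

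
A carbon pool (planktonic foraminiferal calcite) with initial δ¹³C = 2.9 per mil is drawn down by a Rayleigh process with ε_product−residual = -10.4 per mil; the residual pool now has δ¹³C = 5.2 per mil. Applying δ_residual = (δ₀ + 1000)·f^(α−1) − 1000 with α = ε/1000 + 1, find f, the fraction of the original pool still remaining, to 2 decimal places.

α − 1 = ε/1000 = -0.0104
(δ_res + 1000)/(δ₀ + 1000) = (5.2 + 1000)/(2.9 + 1000) = 1005.2/1002.9 = 1.002293
f = 1.002293^(1/-0.0104) = exp(ln(1.002293)/-0.0104) = exp(0.00229/-0.0104)
f = exp(-0.2203) = 0.8023

0.80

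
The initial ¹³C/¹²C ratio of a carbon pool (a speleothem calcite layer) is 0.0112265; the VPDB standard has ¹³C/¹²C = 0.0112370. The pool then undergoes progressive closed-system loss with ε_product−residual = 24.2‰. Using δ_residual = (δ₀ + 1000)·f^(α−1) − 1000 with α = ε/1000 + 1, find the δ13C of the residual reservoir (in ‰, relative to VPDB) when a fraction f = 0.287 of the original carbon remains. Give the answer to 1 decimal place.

δ₀ = (0.0112265/0.0112370 − 1)×1000 = (0.999066 − 1)×1000 = -0.934‰
α − 1 = ε/1000 = 0.0242
f^(α−1) = 0.287^(0.0242) = 0.970243
δ_res = (-0.934 + 1000) × 0.970243 − 1000 = 969.337 − 1000 = -30.66‰

-30.7‰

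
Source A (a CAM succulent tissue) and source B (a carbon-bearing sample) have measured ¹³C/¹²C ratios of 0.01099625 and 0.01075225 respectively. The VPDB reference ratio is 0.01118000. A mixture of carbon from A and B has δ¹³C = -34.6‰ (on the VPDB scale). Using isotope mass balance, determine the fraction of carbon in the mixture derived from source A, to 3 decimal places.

0.168

δ_A = (0.01099625/0.01118000 − 1)×1000 = (0.983564 − 1)×1000 = -16.436‰
δ_B = (0.01075225/0.01118000 − 1)×1000 = (0.961740 − 1)×1000 = -38.260‰
f_A = (δ_mix − δ_B)/(δ_A − δ_B) = (-34.6 − (-38.260))/(-16.436 − (-38.260))
f_A = 3.660 / 21.825 = 0.1677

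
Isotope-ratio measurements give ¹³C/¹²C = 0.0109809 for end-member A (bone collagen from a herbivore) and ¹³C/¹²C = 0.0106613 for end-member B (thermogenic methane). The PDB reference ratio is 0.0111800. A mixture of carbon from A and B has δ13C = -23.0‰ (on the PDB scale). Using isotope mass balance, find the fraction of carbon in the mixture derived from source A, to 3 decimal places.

δ_A = (0.0109809/0.0111800 − 1)×1000 = (0.982191 − 1)×1000 = -17.809‰
δ_B = (0.0106613/0.0111800 − 1)×1000 = (0.953605 − 1)×1000 = -46.395‰
f_A = (δ_mix − δ_B)/(δ_A − δ_B) = (-23.0 − (-46.395))/(-17.809 − (-46.395))
f_A = 23.395 / 28.587 = 0.8184

0.818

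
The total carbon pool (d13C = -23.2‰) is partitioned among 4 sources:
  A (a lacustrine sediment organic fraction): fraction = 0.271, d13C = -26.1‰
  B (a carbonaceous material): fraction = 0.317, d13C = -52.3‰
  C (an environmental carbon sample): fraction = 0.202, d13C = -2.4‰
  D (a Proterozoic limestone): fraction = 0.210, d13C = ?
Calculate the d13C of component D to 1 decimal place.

Isotope mass balance: δ_bulk = Σ fᵢ·δᵢ.
-23.2 = 0.271×(-26.1) + 0.317×(-52.3) + 0.202×(-2.4) + 0.210×δ_D
0.210·δ_D = -23.2 − (-24.137) = 0.937
δ_D = 0.937 / 0.210 = 4.46‰

4.5‰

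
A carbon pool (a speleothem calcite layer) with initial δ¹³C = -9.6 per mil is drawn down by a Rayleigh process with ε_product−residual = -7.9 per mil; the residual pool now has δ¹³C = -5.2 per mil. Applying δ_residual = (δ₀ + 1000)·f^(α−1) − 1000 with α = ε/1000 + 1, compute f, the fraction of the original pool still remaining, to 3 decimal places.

0.571

α − 1 = ε/1000 = -0.0079
(δ_res + 1000)/(δ₀ + 1000) = (-5.2 + 1000)/(-9.6 + 1000) = 994.8/990.4 = 1.004443
f = 1.004443^(1/-0.0079) = exp(ln(1.004443)/-0.0079) = exp(0.00443/-0.0079)
f = exp(-0.5611) = 0.5706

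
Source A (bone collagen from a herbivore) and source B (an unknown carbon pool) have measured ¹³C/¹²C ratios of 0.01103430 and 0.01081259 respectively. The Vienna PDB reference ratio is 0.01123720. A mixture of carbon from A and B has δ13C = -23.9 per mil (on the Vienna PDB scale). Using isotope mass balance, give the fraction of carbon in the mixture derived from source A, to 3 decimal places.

δ_A = (0.01103430/0.01123720 − 1)×1000 = (0.981944 − 1)×1000 = -18.056 per mil
δ_B = (0.01081259/0.01123720 − 1)×1000 = (0.962214 − 1)×1000 = -37.786 per mil
f_A = (δ_mix − δ_B)/(δ_A − δ_B) = (-23.9 − (-37.786))/(-18.056 − (-37.786))
f_A = 13.886 / 19.730 = 0.7038

0.704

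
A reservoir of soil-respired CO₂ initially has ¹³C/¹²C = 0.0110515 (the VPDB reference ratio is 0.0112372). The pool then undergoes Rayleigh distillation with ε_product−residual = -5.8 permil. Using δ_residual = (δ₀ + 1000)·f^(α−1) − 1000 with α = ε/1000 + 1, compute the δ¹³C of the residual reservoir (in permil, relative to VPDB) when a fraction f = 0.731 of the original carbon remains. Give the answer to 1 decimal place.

-14.7 permil

δ₀ = (0.0110515/0.0112372 − 1)×1000 = (0.983475 − 1)×1000 = -16.525 permil
α − 1 = ε/1000 = -0.0058
f^(α−1) = 0.731^(-0.0058) = 1.001819
δ_res = (-16.525 + 1000) × 1.001819 − 1000 = 985.264 − 1000 = -14.74 permil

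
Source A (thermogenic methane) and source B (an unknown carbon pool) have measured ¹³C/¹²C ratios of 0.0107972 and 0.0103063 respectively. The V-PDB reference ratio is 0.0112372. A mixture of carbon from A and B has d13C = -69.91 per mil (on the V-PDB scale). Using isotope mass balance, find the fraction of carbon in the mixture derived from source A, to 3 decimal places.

δ_A = (0.0107972/0.0112372 − 1)×1000 = (0.960844 − 1)×1000 = -39.156 per mil
δ_B = (0.0103063/0.0112372 − 1)×1000 = (0.917159 − 1)×1000 = -82.841 per mil
f_A = (δ_mix − δ_B)/(δ_A − δ_B) = (-69.91 − (-82.841))/(-39.156 − (-82.841))
f_A = 12.931 / 43.685 = 0.2960

0.296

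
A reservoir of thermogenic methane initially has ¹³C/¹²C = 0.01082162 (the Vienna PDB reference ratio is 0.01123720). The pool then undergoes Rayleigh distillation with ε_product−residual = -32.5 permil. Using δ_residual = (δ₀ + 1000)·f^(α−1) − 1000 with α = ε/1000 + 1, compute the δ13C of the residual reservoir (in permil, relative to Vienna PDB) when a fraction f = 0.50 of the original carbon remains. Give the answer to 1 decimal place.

-15.0 permil

δ₀ = (0.01082162/0.01123720 − 1)×1000 = (0.963017 − 1)×1000 = -36.983 permil
α − 1 = ε/1000 = -0.0325
f^(α−1) = 0.50^(-0.0325) = 1.022783
δ_res = (-36.983 + 1000) × 1.022783 − 1000 = 984.958 − 1000 = -15.04 permil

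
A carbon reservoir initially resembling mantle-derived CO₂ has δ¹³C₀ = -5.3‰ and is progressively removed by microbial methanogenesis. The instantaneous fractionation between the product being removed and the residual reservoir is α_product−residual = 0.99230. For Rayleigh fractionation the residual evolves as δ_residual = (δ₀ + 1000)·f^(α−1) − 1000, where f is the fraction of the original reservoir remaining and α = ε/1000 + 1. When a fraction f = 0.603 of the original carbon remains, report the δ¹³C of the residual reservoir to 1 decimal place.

Rayleigh residual: δ_res = (δ₀ + 1000)·f^(α−1) − 1000
α − 1 = -0.00770
f^(α−1) = 0.603^(-0.00770) = 1.003903
δ_res = (-5.3 + 1000) × 1.003903 − 1000 = 998.582 − 1000 = -1.42‰

-1.4‰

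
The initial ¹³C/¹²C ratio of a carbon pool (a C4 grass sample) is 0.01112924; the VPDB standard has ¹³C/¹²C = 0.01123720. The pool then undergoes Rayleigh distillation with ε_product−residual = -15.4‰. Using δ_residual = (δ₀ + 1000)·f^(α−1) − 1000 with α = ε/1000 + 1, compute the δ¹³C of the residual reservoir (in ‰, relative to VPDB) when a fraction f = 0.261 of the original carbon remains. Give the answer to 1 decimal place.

δ₀ = (0.01112924/0.01123720 − 1)×1000 = (0.990393 − 1)×1000 = -9.607‰
α − 1 = ε/1000 = -0.0154
f^(α−1) = 0.261^(-0.0154) = 1.020901
δ_res = (-9.607 + 1000) × 1.020901 − 1000 = 1011.093 − 1000 = 11.09‰

11.1‰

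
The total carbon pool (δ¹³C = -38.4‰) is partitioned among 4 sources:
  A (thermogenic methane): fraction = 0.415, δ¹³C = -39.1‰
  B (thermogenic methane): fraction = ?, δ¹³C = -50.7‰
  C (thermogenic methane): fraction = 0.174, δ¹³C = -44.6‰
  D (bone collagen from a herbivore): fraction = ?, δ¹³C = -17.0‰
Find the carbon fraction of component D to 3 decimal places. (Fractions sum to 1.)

Let f_D and f_B be the unknown fractions; fractions sum to 1 so f_D + f_B = 0.411.
Mass balance: Σ fᵢ·δᵢ = δ_bulk ⇒ f_D·(-17.0) + f_B·(-50.7) = -38.4 − (-23.987) = -14.413
Substitute f_B = 0.411 − f_D:
f_D·(-17.0 − -50.7) = -14.413 − 0.411×(-50.7) = 6.425
f_D = 6.425 / 33.7 = 0.1906

0.191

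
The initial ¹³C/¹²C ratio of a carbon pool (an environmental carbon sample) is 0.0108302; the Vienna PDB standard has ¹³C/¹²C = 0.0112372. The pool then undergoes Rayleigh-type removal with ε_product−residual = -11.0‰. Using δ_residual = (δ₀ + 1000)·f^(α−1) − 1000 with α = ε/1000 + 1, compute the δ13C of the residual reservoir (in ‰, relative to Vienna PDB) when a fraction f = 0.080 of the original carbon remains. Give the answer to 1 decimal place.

-9.1‰

δ₀ = (0.0108302/0.0112372 − 1)×1000 = (0.963781 − 1)×1000 = -36.219‰
α − 1 = ε/1000 = -0.0110
f^(α−1) = 0.080^(-0.0110) = 1.028173
δ_res = (-36.219 + 1000) × 1.028173 − 1000 = 990.933 − 1000 = -9.07‰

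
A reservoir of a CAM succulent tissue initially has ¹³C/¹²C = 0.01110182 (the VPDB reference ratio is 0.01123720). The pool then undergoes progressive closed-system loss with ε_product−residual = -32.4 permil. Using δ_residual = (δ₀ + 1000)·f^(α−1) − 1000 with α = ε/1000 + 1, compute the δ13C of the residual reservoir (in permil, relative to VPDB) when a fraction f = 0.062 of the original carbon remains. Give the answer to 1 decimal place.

81.1 permil

δ₀ = (0.01110182/0.01123720 − 1)×1000 = (0.987953 − 1)×1000 = -12.047 permil
α − 1 = ε/1000 = -0.0324
f^(α−1) = 0.062^(-0.0324) = 1.094275
δ_res = (-12.047 + 1000) × 1.094275 − 1000 = 1081.092 − 1000 = 81.09 permil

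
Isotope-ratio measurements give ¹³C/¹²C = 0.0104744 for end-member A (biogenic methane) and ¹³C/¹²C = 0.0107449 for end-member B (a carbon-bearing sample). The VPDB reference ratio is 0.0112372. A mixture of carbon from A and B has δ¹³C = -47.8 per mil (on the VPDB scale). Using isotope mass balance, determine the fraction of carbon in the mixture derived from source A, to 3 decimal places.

δ_A = (0.0104744/0.0112372 − 1)×1000 = (0.932118 − 1)×1000 = -67.882 per mil
δ_B = (0.0107449/0.0112372 − 1)×1000 = (0.956190 − 1)×1000 = -43.810 per mil
f_A = (δ_mix − δ_B)/(δ_A − δ_B) = (-47.8 − (-43.810))/(-67.882 − (-43.810))
f_A = -3.990 / -24.072 = 0.1658

0.166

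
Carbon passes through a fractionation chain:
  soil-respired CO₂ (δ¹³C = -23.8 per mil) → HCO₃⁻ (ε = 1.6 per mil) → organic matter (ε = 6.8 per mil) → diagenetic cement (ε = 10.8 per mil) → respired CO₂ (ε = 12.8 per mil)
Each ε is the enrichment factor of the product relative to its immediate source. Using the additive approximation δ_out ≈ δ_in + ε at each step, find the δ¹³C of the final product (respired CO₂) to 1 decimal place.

step 1: δ ≈ -23.8 + (1.6) = -22.2 per mil
step 2: δ ≈ -22.2 + (6.8) = -15.4 per mil
step 3: δ ≈ -15.4 + (10.8) = -4.6 per mil
step 4: δ ≈ -4.6 + (12.8) = 8.2 per mil

8.2 per mil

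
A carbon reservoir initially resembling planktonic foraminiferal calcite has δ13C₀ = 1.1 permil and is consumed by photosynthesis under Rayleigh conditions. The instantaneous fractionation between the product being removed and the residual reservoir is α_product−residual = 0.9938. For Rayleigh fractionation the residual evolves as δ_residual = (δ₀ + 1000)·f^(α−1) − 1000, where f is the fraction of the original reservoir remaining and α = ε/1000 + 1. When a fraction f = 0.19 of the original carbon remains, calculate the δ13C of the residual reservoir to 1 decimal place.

11.5 permil

Rayleigh residual: δ_res = (δ₀ + 1000)·f^(α−1) − 1000
α − 1 = -0.00620
f^(α−1) = 0.19^(-0.00620) = 1.010350
δ_res = (1.1 + 1000) × 1.010350 − 1000 = 1011.461 − 1000 = 11.46 permil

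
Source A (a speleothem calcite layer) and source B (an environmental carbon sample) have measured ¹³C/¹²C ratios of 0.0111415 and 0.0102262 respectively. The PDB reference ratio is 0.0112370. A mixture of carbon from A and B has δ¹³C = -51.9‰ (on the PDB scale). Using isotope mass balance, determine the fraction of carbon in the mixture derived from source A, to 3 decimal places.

δ_A = (0.0111415/0.0112370 − 1)×1000 = (0.991501 − 1)×1000 = -8.499‰
δ_B = (0.0102262/0.0112370 − 1)×1000 = (0.910047 − 1)×1000 = -89.953‰
f_A = (δ_mix − δ_B)/(δ_A − δ_B) = (-51.9 − (-89.953))/(-8.499 − (-89.953))
f_A = 38.053 / 81.454 = 0.4672

0.467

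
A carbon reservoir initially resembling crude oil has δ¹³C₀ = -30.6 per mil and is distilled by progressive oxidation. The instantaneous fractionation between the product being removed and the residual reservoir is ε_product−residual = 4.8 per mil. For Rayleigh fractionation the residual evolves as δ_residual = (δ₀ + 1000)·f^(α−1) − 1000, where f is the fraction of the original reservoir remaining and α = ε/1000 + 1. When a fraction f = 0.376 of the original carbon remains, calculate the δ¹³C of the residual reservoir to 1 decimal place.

Rayleigh residual: δ_res = (δ₀ + 1000)·f^(α−1) − 1000
α = ε/1000 + 1 = 1.00480, so α − 1 = 0.00480
f^(α−1) = 0.376^(0.00480) = 0.995316
δ_res = (-30.6 + 1000) × 0.995316 − 1000 = 964.859 − 1000 = -35.14 per mil

-35.1 per mil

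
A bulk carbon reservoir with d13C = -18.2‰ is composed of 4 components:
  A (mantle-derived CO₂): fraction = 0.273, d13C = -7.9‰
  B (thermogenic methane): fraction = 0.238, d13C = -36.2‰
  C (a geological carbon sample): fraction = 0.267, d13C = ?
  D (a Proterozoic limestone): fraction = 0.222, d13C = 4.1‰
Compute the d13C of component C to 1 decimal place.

Isotope mass balance: δ_bulk = Σ fᵢ·δᵢ.
-18.2 = 0.273×(-7.9) + 0.238×(-36.2) + 0.267×δ_C + 0.222×(4.1)
0.267·δ_C = -18.2 − (-9.862) = -8.338
δ_C = -8.338 / 0.267 = -31.23‰

-31.2‰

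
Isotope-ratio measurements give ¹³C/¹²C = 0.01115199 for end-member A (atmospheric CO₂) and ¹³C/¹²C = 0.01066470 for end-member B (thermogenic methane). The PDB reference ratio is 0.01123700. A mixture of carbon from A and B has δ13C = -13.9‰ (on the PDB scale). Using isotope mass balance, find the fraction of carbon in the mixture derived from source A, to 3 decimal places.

δ_A = (0.01115199/0.01123700 − 1)×1000 = (0.992435 − 1)×1000 = -7.565‰
δ_B = (0.01066470/0.01123700 − 1)×1000 = (0.949070 − 1)×1000 = -50.930‰
f_A = (δ_mix − δ_B)/(δ_A − δ_B) = (-13.9 − (-50.930))/(-7.565 − (-50.930))
f_A = 37.030 / 43.365 = 0.8539

0.854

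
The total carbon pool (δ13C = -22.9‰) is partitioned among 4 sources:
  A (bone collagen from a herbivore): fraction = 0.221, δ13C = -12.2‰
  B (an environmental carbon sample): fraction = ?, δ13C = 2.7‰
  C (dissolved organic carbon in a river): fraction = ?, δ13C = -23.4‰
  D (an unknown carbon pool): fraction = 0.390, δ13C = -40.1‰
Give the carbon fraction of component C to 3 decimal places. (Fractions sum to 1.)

0.215

Let f_C and f_B be the unknown fractions; fractions sum to 1 so f_C + f_B = 0.389.
Mass balance: Σ fᵢ·δᵢ = δ_bulk ⇒ f_C·(-23.4) + f_B·(2.7) = -22.9 − (-18.335) = -4.565
Substitute f_B = 0.389 − f_C:
f_C·(-23.4 − 2.7) = -4.565 − 0.389×(2.7) = -5.615
f_C = -5.615 / -26.1 = 0.2151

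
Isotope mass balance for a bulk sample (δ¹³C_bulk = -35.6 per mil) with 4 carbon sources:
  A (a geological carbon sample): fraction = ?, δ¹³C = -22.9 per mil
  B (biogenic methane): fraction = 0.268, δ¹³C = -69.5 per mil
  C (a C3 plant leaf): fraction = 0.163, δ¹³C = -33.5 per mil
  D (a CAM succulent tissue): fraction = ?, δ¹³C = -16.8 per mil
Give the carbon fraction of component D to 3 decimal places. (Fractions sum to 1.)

0.249

Let f_D and f_A be the unknown fractions; fractions sum to 1 so f_D + f_A = 0.569.
Mass balance: Σ fᵢ·δᵢ = δ_bulk ⇒ f_D·(-16.8) + f_A·(-22.9) = -35.6 − (-24.087) = -11.514
Substitute f_A = 0.569 − f_D:
f_D·(-16.8 − -22.9) = -11.514 − 0.569×(-22.9) = 1.517
f_D = 1.517 / 6.1 = 0.2486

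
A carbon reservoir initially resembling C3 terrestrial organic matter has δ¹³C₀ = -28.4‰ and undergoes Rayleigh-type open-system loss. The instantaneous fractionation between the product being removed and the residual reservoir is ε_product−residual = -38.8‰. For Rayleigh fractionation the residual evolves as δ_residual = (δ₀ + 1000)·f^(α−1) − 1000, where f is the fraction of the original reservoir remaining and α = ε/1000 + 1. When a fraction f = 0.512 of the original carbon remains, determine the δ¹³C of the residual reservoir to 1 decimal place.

-2.8‰

Rayleigh residual: δ_res = (δ₀ + 1000)·f^(α−1) − 1000
α = ε/1000 + 1 = 0.96120, so α − 1 = -0.03880
f^(α−1) = 0.512^(-0.03880) = 1.026314
δ_res = (-28.4 + 1000) × 1.026314 − 1000 = 997.167 − 1000 = -2.83‰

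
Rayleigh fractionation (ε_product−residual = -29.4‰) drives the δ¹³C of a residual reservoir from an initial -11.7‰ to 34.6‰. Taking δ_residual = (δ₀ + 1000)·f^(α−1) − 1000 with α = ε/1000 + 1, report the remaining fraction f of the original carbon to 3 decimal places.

0.211

α − 1 = ε/1000 = -0.0294
(δ_res + 1000)/(δ₀ + 1000) = (34.6 + 1000)/(-11.7 + 1000) = 1034.6/988.3 = 1.046848
f = 1.046848^(1/-0.0294) = exp(ln(1.046848)/-0.0294) = exp(0.04578/-0.0294)
f = exp(-1.5573) = 0.2107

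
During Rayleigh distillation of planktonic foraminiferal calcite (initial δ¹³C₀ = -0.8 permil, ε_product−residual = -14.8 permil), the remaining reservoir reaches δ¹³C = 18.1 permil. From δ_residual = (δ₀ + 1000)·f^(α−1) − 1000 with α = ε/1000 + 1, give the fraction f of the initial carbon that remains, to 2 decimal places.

0.28

α − 1 = ε/1000 = -0.0148
(δ_res + 1000)/(δ₀ + 1000) = (18.1 + 1000)/(-0.8 + 1000) = 1018.1/999.2 = 1.018915
f = 1.018915^(1/-0.0148) = exp(ln(1.018915)/-0.0148) = exp(0.01874/-0.0148)
f = exp(-1.2661) = 0.2819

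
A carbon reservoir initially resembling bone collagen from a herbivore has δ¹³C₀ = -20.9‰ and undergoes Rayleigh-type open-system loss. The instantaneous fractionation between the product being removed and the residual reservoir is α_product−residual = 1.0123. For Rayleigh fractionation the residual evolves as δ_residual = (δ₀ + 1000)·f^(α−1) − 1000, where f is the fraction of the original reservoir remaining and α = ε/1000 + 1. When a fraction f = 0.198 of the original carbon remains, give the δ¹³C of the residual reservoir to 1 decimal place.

Rayleigh residual: δ_res = (δ₀ + 1000)·f^(α−1) − 1000
α − 1 = 0.01230
f^(α−1) = 0.198^(0.01230) = 0.980277
δ_res = (-20.9 + 1000) × 0.980277 − 1000 = 959.790 − 1000 = -40.21‰

-40.2‰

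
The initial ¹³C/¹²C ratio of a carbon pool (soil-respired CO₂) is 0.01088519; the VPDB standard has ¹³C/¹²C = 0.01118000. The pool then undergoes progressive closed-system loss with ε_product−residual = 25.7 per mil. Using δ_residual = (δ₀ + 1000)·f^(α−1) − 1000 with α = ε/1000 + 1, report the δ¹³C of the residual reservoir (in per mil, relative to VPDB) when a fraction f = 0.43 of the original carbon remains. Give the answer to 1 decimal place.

δ₀ = (0.01088519/0.01118000 − 1)×1000 = (0.973631 − 1)×1000 = -26.369 per mil
α − 1 = ε/1000 = 0.0257
f^(α−1) = 0.43^(0.0257) = 0.978544
δ_res = (-26.369 + 1000) × 0.978544 − 1000 = 952.740 − 1000 = -47.26 per mil

-47.3 per mil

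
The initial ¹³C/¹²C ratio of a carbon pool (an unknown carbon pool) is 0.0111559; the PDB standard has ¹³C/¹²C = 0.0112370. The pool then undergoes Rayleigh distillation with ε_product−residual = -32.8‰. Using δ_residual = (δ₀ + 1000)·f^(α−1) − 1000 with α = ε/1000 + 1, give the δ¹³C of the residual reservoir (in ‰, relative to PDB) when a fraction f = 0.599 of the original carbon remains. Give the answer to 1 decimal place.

δ₀ = (0.0111559/0.0112370 − 1)×1000 = (0.992783 − 1)×1000 = -7.217‰
α − 1 = ε/1000 = -0.0328
f^(α−1) = 0.599^(-0.0328) = 1.016952
δ_res = (-7.217 + 1000) × 1.016952 − 1000 = 1009.612 − 1000 = 9.61‰

9.6‰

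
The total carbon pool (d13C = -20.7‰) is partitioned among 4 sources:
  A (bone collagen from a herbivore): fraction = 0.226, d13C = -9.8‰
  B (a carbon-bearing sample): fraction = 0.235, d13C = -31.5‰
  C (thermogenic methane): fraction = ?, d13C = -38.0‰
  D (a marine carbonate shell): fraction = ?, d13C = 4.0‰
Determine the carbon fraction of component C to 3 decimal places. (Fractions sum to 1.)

0.315

Let f_C and f_D be the unknown fractions; fractions sum to 1 so f_C + f_D = 0.539.
Mass balance: Σ fᵢ·δᵢ = δ_bulk ⇒ f_C·(-38.0) + f_D·(4.0) = -20.7 − (-9.617) = -11.083
Substitute f_D = 0.539 − f_C:
f_C·(-38.0 − 4.0) = -11.083 − 0.539×(4.0) = -13.239
f_C = -13.239 / -42.0 = 0.3152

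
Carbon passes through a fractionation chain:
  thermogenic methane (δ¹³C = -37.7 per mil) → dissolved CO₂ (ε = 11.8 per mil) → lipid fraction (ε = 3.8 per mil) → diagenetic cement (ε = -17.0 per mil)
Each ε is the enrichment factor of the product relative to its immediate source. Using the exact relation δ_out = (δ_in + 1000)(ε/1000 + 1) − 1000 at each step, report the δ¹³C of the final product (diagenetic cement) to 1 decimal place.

-39.3 per mil

step 1: δ = (-37.70 + 1000)·(11.8/1000 + 1) − 1000 = -26.34 per mil
step 2: δ = (-26.34 + 1000)·(3.8/1000 + 1) − 1000 = -22.64 per mil
step 3: δ = (-22.64 + 1000)·(-17.0/1000 + 1) − 1000 = -39.26 per mil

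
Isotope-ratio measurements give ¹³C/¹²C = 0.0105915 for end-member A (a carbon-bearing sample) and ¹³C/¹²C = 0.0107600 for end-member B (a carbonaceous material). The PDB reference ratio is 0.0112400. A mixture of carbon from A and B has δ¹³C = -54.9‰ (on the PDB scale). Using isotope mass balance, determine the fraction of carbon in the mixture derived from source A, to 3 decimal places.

0.814

δ_A = (0.0105915/0.0112400 − 1)×1000 = (0.942304 − 1)×1000 = -57.696‰
δ_B = (0.0107600/0.0112400 − 1)×1000 = (0.957295 − 1)×1000 = -42.705‰
f_A = (δ_mix − δ_B)/(δ_A − δ_B) = (-54.9 − (-42.705))/(-57.696 − (-42.705))
f_A = -12.195 / -14.991 = 0.8135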